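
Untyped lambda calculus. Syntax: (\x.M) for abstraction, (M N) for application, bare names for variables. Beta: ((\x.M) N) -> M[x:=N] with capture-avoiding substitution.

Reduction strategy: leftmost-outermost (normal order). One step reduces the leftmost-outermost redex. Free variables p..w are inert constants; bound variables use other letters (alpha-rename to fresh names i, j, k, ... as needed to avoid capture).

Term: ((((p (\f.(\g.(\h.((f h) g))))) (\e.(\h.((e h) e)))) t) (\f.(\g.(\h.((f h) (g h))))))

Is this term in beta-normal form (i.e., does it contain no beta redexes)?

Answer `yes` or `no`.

Answer: yes

Derivation:
Term: ((((p (\f.(\g.(\h.((f h) g))))) (\e.(\h.((e h) e)))) t) (\f.(\g.(\h.((f h) (g h))))))
No beta redexes found.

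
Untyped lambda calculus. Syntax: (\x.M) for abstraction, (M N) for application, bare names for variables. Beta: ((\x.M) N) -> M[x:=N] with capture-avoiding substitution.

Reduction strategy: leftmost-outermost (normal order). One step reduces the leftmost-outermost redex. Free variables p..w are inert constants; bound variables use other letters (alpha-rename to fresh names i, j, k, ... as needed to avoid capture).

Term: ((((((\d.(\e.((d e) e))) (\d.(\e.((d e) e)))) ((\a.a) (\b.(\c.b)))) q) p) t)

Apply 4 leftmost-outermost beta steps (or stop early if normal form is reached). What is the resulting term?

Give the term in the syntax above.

Step 0: ((((((\d.(\e.((d e) e))) (\d.(\e.((d e) e)))) ((\a.a) (\b.(\c.b)))) q) p) t)
Step 1: (((((\e.(((\d.(\e.((d e) e))) e) e)) ((\a.a) (\b.(\c.b)))) q) p) t)
Step 2: ((((((\d.(\e.((d e) e))) ((\a.a) (\b.(\c.b)))) ((\a.a) (\b.(\c.b)))) q) p) t)
Step 3: (((((\e.((((\a.a) (\b.(\c.b))) e) e)) ((\a.a) (\b.(\c.b)))) q) p) t)
Step 4: (((((((\a.a) (\b.(\c.b))) ((\a.a) (\b.(\c.b)))) ((\a.a) (\b.(\c.b)))) q) p) t)

Answer: (((((((\a.a) (\b.(\c.b))) ((\a.a) (\b.(\c.b)))) ((\a.a) (\b.(\c.b)))) q) p) t)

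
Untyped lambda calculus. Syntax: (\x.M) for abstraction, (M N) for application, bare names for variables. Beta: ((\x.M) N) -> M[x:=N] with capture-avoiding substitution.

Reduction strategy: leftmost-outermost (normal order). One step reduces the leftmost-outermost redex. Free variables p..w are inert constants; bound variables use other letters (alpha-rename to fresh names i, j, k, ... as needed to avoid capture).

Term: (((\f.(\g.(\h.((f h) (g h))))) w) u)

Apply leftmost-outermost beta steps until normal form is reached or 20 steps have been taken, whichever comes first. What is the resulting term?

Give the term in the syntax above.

Step 0: (((\f.(\g.(\h.((f h) (g h))))) w) u)
Step 1: ((\g.(\h.((w h) (g h)))) u)
Step 2: (\h.((w h) (u h)))

Answer: (\h.((w h) (u h)))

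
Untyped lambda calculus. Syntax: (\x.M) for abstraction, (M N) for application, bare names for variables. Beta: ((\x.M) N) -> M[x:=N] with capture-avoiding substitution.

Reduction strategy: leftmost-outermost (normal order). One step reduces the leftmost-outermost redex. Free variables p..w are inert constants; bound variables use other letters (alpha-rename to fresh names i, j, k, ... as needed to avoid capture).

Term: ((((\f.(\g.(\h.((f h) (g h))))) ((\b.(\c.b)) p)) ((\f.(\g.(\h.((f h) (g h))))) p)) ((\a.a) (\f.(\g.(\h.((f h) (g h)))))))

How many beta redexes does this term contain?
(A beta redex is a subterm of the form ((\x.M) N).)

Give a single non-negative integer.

Answer: 4

Derivation:
Term: ((((\f.(\g.(\h.((f h) (g h))))) ((\b.(\c.b)) p)) ((\f.(\g.(\h.((f h) (g h))))) p)) ((\a.a) (\f.(\g.(\h.((f h) (g h)))))))
  Redex: ((\f.(\g.(\h.((f h) (g h))))) ((\b.(\c.b)) p))
  Redex: ((\b.(\c.b)) p)
  Redex: ((\f.(\g.(\h.((f h) (g h))))) p)
  Redex: ((\a.a) (\f.(\g.(\h.((f h) (g h))))))
Total redexes: 4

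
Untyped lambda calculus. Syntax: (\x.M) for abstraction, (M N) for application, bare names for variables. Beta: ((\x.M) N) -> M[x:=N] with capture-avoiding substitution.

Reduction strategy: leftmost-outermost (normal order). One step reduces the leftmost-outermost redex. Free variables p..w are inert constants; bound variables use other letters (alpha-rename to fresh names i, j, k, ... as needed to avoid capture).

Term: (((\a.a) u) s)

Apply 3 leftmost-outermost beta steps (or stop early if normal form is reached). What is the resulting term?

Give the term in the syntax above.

Answer: (u s)

Derivation:
Step 0: (((\a.a) u) s)
Step 1: (u s)
Step 2: (normal form reached)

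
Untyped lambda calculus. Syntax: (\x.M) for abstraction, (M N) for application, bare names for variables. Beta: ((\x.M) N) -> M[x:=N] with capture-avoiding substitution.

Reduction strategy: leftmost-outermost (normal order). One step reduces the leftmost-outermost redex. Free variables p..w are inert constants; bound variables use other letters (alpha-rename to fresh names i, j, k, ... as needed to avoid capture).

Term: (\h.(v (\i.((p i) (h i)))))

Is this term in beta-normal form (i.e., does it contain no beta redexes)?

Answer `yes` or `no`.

Answer: yes

Derivation:
Term: (\h.(v (\i.((p i) (h i)))))
No beta redexes found.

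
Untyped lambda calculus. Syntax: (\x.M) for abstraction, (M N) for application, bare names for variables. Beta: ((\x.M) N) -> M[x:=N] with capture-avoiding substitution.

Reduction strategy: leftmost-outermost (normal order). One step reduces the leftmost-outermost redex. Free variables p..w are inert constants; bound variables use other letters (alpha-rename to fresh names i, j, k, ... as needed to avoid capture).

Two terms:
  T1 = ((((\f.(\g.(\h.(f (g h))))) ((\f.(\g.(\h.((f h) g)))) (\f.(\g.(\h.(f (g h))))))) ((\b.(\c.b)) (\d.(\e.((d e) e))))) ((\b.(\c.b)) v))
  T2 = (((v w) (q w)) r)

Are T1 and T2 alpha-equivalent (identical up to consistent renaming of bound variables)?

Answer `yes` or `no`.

Term 1: ((((\f.(\g.(\h.(f (g h))))) ((\f.(\g.(\h.((f h) g)))) (\f.(\g.(\h.(f (g h))))))) ((\b.(\c.b)) (\d.(\e.((d e) e))))) ((\b.(\c.b)) v))
Term 2: (((v w) (q w)) r)
Alpha-equivalence: compare structure up to binder renaming.
Result: False

Answer: no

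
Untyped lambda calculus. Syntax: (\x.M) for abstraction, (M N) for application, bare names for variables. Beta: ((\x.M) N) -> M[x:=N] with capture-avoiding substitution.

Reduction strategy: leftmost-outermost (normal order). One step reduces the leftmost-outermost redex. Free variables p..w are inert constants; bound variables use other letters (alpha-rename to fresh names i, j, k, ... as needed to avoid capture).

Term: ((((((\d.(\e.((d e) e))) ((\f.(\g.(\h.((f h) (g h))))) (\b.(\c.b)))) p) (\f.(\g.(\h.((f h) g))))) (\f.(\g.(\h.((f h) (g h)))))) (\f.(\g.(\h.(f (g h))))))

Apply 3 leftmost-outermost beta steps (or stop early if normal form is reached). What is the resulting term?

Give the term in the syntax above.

Answer: ((((((\g.(\h.(((\b.(\c.b)) h) (g h)))) p) p) (\f.(\g.(\h.((f h) g))))) (\f.(\g.(\h.((f h) (g h)))))) (\f.(\g.(\h.(f (g h))))))

Derivation:
Step 0: ((((((\d.(\e.((d e) e))) ((\f.(\g.(\h.((f h) (g h))))) (\b.(\c.b)))) p) (\f.(\g.(\h.((f h) g))))) (\f.(\g.(\h.((f h) (g h)))))) (\f.(\g.(\h.(f (g h))))))
Step 1: (((((\e.((((\f.(\g.(\h.((f h) (g h))))) (\b.(\c.b))) e) e)) p) (\f.(\g.(\h.((f h) g))))) (\f.(\g.(\h.((f h) (g h)))))) (\f.(\g.(\h.(f (g h))))))
Step 2: (((((((\f.(\g.(\h.((f h) (g h))))) (\b.(\c.b))) p) p) (\f.(\g.(\h.((f h) g))))) (\f.(\g.(\h.((f h) (g h)))))) (\f.(\g.(\h.(f (g h))))))
Step 3: ((((((\g.(\h.(((\b.(\c.b)) h) (g h)))) p) p) (\f.(\g.(\h.((f h) g))))) (\f.(\g.(\h.((f h) (g h)))))) (\f.(\g.(\h.(f (g h))))))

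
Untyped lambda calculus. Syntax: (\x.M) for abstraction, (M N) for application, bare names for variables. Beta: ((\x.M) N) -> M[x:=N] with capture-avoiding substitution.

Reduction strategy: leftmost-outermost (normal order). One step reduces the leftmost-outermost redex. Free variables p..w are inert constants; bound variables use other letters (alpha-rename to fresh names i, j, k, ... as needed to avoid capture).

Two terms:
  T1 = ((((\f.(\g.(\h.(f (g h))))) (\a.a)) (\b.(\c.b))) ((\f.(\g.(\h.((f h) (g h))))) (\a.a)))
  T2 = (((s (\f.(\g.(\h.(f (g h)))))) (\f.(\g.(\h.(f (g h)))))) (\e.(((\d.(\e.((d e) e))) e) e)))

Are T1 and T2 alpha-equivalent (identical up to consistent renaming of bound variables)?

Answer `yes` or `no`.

Term 1: ((((\f.(\g.(\h.(f (g h))))) (\a.a)) (\b.(\c.b))) ((\f.(\g.(\h.((f h) (g h))))) (\a.a)))
Term 2: (((s (\f.(\g.(\h.(f (g h)))))) (\f.(\g.(\h.(f (g h)))))) (\e.(((\d.(\e.((d e) e))) e) e)))
Alpha-equivalence: compare structure up to binder renaming.
Result: False

Answer: no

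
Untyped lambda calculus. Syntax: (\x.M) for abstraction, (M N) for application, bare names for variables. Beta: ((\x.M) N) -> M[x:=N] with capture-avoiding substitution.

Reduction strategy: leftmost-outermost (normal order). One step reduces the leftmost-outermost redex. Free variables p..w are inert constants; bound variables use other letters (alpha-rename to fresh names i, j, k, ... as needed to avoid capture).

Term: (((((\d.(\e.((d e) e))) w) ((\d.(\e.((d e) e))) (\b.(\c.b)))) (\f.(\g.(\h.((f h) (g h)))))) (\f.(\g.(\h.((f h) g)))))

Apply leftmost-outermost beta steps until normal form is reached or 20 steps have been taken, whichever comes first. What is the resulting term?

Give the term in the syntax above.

Step 0: (((((\d.(\e.((d e) e))) w) ((\d.(\e.((d e) e))) (\b.(\c.b)))) (\f.(\g.(\h.((f h) (g h)))))) (\f.(\g.(\h.((f h) g)))))
Step 1: ((((\e.((w e) e)) ((\d.(\e.((d e) e))) (\b.(\c.b)))) (\f.(\g.(\h.((f h) (g h)))))) (\f.(\g.(\h.((f h) g)))))
Step 2: ((((w ((\d.(\e.((d e) e))) (\b.(\c.b)))) ((\d.(\e.((d e) e))) (\b.(\c.b)))) (\f.(\g.(\h.((f h) (g h)))))) (\f.(\g.(\h.((f h) g)))))
Step 3: ((((w (\e.(((\b.(\c.b)) e) e))) ((\d.(\e.((d e) e))) (\b.(\c.b)))) (\f.(\g.(\h.((f h) (g h)))))) (\f.(\g.(\h.((f h) g)))))
Step 4: ((((w (\e.((\c.e) e))) ((\d.(\e.((d e) e))) (\b.(\c.b)))) (\f.(\g.(\h.((f h) (g h)))))) (\f.(\g.(\h.((f h) g)))))
Step 5: ((((w (\e.e)) ((\d.(\e.((d e) e))) (\b.(\c.b)))) (\f.(\g.(\h.((f h) (g h)))))) (\f.(\g.(\h.((f h) g)))))
Step 6: ((((w (\e.e)) (\e.(((\b.(\c.b)) e) e))) (\f.(\g.(\h.((f h) (g h)))))) (\f.(\g.(\h.((f h) g)))))
Step 7: ((((w (\e.e)) (\e.((\c.e) e))) (\f.(\g.(\h.((f h) (g h)))))) (\f.(\g.(\h.((f h) g)))))
Step 8: ((((w (\e.e)) (\e.e)) (\f.(\g.(\h.((f h) (g h)))))) (\f.(\g.(\h.((f h) g)))))

Answer: ((((w (\e.e)) (\e.e)) (\f.(\g.(\h.((f h) (g h)))))) (\f.(\g.(\h.((f h) g)))))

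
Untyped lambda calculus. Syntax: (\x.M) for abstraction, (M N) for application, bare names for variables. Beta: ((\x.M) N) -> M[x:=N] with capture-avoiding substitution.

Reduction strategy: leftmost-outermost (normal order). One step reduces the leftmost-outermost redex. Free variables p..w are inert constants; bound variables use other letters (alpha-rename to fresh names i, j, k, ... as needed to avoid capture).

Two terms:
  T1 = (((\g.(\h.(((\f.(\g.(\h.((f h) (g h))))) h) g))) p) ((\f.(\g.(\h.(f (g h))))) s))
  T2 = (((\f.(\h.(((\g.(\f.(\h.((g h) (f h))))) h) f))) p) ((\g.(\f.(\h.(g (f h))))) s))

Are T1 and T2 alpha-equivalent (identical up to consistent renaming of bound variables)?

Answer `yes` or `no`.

Answer: yes

Derivation:
Term 1: (((\g.(\h.(((\f.(\g.(\h.((f h) (g h))))) h) g))) p) ((\f.(\g.(\h.(f (g h))))) s))
Term 2: (((\f.(\h.(((\g.(\f.(\h.((g h) (f h))))) h) f))) p) ((\g.(\f.(\h.(g (f h))))) s))
Alpha-equivalence: compare structure up to binder renaming.
Result: True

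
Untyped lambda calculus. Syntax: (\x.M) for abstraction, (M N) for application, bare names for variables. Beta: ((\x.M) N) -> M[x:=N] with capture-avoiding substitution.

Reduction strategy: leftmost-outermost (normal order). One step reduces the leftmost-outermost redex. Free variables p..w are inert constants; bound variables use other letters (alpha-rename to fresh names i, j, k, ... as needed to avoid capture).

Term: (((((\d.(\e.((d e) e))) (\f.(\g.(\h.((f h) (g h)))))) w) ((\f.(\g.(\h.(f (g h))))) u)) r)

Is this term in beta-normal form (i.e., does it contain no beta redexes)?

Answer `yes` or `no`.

Answer: no

Derivation:
Term: (((((\d.(\e.((d e) e))) (\f.(\g.(\h.((f h) (g h)))))) w) ((\f.(\g.(\h.(f (g h))))) u)) r)
Found 2 beta redex(es).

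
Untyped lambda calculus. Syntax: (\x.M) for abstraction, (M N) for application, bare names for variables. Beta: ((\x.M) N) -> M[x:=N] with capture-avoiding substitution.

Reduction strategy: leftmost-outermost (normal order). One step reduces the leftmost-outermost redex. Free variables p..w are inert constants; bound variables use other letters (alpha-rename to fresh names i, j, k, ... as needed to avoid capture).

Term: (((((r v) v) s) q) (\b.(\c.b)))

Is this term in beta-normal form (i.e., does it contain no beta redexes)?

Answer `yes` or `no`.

Term: (((((r v) v) s) q) (\b.(\c.b)))
No beta redexes found.

Answer: yes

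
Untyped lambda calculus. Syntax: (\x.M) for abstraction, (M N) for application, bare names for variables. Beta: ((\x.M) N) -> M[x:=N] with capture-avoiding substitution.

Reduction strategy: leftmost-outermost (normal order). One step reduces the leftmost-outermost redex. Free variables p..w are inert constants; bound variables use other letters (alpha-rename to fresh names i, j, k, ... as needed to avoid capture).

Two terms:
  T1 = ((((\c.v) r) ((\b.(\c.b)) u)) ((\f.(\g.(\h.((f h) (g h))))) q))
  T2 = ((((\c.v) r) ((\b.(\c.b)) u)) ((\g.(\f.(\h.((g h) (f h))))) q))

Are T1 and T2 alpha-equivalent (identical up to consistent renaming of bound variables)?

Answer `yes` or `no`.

Answer: yes

Derivation:
Term 1: ((((\c.v) r) ((\b.(\c.b)) u)) ((\f.(\g.(\h.((f h) (g h))))) q))
Term 2: ((((\c.v) r) ((\b.(\c.b)) u)) ((\g.(\f.(\h.((g h) (f h))))) q))
Alpha-equivalence: compare structure up to binder renaming.
Result: True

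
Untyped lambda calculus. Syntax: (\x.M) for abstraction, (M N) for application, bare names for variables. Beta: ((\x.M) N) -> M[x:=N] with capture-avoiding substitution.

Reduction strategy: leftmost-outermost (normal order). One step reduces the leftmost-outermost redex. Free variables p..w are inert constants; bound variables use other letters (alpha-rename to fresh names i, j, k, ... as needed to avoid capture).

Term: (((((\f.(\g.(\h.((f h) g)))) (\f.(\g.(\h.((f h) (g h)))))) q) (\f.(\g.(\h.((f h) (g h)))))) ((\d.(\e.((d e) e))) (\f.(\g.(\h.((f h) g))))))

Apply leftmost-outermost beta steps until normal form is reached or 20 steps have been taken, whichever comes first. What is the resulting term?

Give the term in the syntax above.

Answer: (\h.((h ((q (\e.(\h.((e h) e)))) h)) h))

Derivation:
Step 0: (((((\f.(\g.(\h.((f h) g)))) (\f.(\g.(\h.((f h) (g h)))))) q) (\f.(\g.(\h.((f h) (g h)))))) ((\d.(\e.((d e) e))) (\f.(\g.(\h.((f h) g))))))
Step 1: ((((\g.(\h.(((\f.(\g.(\h.((f h) (g h))))) h) g))) q) (\f.(\g.(\h.((f h) (g h)))))) ((\d.(\e.((d e) e))) (\f.(\g.(\h.((f h) g))))))
Step 2: (((\h.(((\f.(\g.(\h.((f h) (g h))))) h) q)) (\f.(\g.(\h.((f h) (g h)))))) ((\d.(\e.((d e) e))) (\f.(\g.(\h.((f h) g))))))
Step 3: ((((\f.(\g.(\h.((f h) (g h))))) (\f.(\g.(\h.((f h) (g h)))))) q) ((\d.(\e.((d e) e))) (\f.(\g.(\h.((f h) g))))))
Step 4: (((\g.(\h.(((\f.(\g.(\h.((f h) (g h))))) h) (g h)))) q) ((\d.(\e.((d e) e))) (\f.(\g.(\h.((f h) g))))))
Step 5: ((\h.(((\f.(\g.(\h.((f h) (g h))))) h) (q h))) ((\d.(\e.((d e) e))) (\f.(\g.(\h.((f h) g))))))
Step 6: (((\f.(\g.(\h.((f h) (g h))))) ((\d.(\e.((d e) e))) (\f.(\g.(\h.((f h) g)))))) (q ((\d.(\e.((d e) e))) (\f.(\g.(\h.((f h) g)))))))
Step 7: ((\g.(\h.((((\d.(\e.((d e) e))) (\f.(\g.(\h.((f h) g))))) h) (g h)))) (q ((\d.(\e.((d e) e))) (\f.(\g.(\h.((f h) g)))))))
Step 8: (\h.((((\d.(\e.((d e) e))) (\f.(\g.(\h.((f h) g))))) h) ((q ((\d.(\e.((d e) e))) (\f.(\g.(\h.((f h) g)))))) h)))
Step 9: (\h.(((\e.(((\f.(\g.(\h.((f h) g)))) e) e)) h) ((q ((\d.(\e.((d e) e))) (\f.(\g.(\h.((f h) g)))))) h)))
Step 10: (\h.((((\f.(\g.(\h.((f h) g)))) h) h) ((q ((\d.(\e.((d e) e))) (\f.(\g.(\h.((f h) g)))))) h)))
Step 11: (\h.(((\g.(\i.((h i) g))) h) ((q ((\d.(\e.((d e) e))) (\f.(\g.(\h.((f h) g)))))) h)))
Step 12: (\h.((\i.((h i) h)) ((q ((\d.(\e.((d e) e))) (\f.(\g.(\h.((f h) g)))))) h)))
Step 13: (\h.((h ((q ((\d.(\e.((d e) e))) (\f.(\g.(\h.((f h) g)))))) h)) h))
Step 14: (\h.((h ((q (\e.(((\f.(\g.(\h.((f h) g)))) e) e))) h)) h))
Step 15: (\h.((h ((q (\e.((\g.(\h.((e h) g))) e))) h)) h))
Step 16: (\h.((h ((q (\e.(\h.((e h) e)))) h)) h))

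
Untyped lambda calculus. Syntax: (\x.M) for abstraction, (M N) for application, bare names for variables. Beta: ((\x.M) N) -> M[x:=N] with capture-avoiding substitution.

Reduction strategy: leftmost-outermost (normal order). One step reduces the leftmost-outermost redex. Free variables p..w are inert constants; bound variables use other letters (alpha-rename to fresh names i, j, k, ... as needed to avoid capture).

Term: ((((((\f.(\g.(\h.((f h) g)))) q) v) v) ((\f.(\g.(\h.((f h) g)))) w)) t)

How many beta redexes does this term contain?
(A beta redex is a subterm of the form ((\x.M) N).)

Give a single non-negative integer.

Term: ((((((\f.(\g.(\h.((f h) g)))) q) v) v) ((\f.(\g.(\h.((f h) g)))) w)) t)
  Redex: ((\f.(\g.(\h.((f h) g)))) q)
  Redex: ((\f.(\g.(\h.((f h) g)))) w)
Total redexes: 2

Answer: 2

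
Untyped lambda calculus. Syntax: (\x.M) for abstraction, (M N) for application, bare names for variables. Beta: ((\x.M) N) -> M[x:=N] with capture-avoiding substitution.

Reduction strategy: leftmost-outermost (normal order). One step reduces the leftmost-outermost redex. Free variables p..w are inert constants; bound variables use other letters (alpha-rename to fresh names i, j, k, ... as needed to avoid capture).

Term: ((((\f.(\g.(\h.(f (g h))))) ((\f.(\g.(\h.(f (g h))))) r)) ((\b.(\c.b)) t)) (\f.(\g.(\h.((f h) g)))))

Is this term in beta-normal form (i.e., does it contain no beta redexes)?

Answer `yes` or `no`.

Answer: no

Derivation:
Term: ((((\f.(\g.(\h.(f (g h))))) ((\f.(\g.(\h.(f (g h))))) r)) ((\b.(\c.b)) t)) (\f.(\g.(\h.((f h) g)))))
Found 3 beta redex(es).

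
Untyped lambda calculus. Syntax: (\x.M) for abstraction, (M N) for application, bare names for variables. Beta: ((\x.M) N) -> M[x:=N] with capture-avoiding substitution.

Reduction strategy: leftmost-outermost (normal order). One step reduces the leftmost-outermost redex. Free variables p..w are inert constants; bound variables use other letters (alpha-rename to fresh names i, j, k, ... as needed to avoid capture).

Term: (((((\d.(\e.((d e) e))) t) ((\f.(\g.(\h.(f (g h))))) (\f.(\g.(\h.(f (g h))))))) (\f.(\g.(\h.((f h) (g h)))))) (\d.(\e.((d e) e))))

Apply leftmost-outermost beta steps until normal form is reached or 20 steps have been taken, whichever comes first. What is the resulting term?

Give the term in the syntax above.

Step 0: (((((\d.(\e.((d e) e))) t) ((\f.(\g.(\h.(f (g h))))) (\f.(\g.(\h.(f (g h))))))) (\f.(\g.(\h.((f h) (g h)))))) (\d.(\e.((d e) e))))
Step 1: ((((\e.((t e) e)) ((\f.(\g.(\h.(f (g h))))) (\f.(\g.(\h.(f (g h))))))) (\f.(\g.(\h.((f h) (g h)))))) (\d.(\e.((d e) e))))
Step 2: ((((t ((\f.(\g.(\h.(f (g h))))) (\f.(\g.(\h.(f (g h))))))) ((\f.(\g.(\h.(f (g h))))) (\f.(\g.(\h.(f (g h))))))) (\f.(\g.(\h.((f h) (g h)))))) (\d.(\e.((d e) e))))
Step 3: ((((t (\g.(\h.((\f.(\g.(\h.(f (g h))))) (g h))))) ((\f.(\g.(\h.(f (g h))))) (\f.(\g.(\h.(f (g h))))))) (\f.(\g.(\h.((f h) (g h)))))) (\d.(\e.((d e) e))))
Step 4: ((((t (\g.(\h.(\i.(\j.((g h) (i j))))))) ((\f.(\g.(\h.(f (g h))))) (\f.(\g.(\h.(f (g h))))))) (\f.(\g.(\h.((f h) (g h)))))) (\d.(\e.((d e) e))))
Step 5: ((((t (\g.(\h.(\i.(\j.((g h) (i j))))))) (\g.(\h.((\f.(\g.(\h.(f (g h))))) (g h))))) (\f.(\g.(\h.((f h) (g h)))))) (\d.(\e.((d e) e))))
Step 6: ((((t (\g.(\h.(\i.(\j.((g h) (i j))))))) (\g.(\h.(\i.(\j.((g h) (i j))))))) (\f.(\g.(\h.((f h) (g h)))))) (\d.(\e.((d e) e))))

Answer: ((((t (\g.(\h.(\i.(\j.((g h) (i j))))))) (\g.(\h.(\i.(\j.((g h) (i j))))))) (\f.(\g.(\h.((f h) (g h)))))) (\d.(\e.((d e) e))))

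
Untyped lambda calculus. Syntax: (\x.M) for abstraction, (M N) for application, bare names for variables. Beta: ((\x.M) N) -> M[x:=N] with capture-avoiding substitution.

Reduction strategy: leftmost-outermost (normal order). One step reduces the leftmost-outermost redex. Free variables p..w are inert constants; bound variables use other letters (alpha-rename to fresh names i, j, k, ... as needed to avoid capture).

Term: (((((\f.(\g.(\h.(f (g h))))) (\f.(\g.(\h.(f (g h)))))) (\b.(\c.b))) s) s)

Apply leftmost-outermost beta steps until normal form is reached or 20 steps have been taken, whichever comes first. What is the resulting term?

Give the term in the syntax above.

Step 0: (((((\f.(\g.(\h.(f (g h))))) (\f.(\g.(\h.(f (g h)))))) (\b.(\c.b))) s) s)
Step 1: ((((\g.(\h.((\f.(\g.(\h.(f (g h))))) (g h)))) (\b.(\c.b))) s) s)
Step 2: (((\h.((\f.(\g.(\h.(f (g h))))) ((\b.(\c.b)) h))) s) s)
Step 3: (((\f.(\g.(\h.(f (g h))))) ((\b.(\c.b)) s)) s)
Step 4: ((\g.(\h.(((\b.(\c.b)) s) (g h)))) s)
Step 5: (\h.(((\b.(\c.b)) s) (s h)))
Step 6: (\h.((\c.s) (s h)))
Step 7: (\h.s)

Answer: (\h.s)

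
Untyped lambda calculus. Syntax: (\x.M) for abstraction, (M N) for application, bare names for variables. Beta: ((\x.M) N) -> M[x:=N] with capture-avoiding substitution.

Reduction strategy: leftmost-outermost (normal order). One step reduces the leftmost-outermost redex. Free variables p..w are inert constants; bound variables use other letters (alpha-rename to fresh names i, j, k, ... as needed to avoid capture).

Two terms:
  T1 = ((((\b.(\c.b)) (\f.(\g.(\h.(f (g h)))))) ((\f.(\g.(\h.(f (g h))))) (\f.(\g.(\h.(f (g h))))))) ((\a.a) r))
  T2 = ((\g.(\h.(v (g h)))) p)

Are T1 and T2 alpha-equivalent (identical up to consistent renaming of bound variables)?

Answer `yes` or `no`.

Term 1: ((((\b.(\c.b)) (\f.(\g.(\h.(f (g h)))))) ((\f.(\g.(\h.(f (g h))))) (\f.(\g.(\h.(f (g h))))))) ((\a.a) r))
Term 2: ((\g.(\h.(v (g h)))) p)
Alpha-equivalence: compare structure up to binder renaming.
Result: False

Answer: no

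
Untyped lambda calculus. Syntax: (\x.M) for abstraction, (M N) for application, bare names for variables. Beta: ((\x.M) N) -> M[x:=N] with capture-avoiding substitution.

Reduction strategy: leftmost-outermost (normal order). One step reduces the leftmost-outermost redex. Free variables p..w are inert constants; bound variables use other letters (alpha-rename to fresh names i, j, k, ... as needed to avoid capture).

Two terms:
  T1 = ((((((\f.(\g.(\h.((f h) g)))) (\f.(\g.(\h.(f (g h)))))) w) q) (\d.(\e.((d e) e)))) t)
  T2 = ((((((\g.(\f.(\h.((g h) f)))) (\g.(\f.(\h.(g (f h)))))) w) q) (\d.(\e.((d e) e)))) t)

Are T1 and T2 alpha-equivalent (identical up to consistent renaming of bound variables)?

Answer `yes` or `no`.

Term 1: ((((((\f.(\g.(\h.((f h) g)))) (\f.(\g.(\h.(f (g h)))))) w) q) (\d.(\e.((d e) e)))) t)
Term 2: ((((((\g.(\f.(\h.((g h) f)))) (\g.(\f.(\h.(g (f h)))))) w) q) (\d.(\e.((d e) e)))) t)
Alpha-equivalence: compare structure up to binder renaming.
Result: True

Answer: yes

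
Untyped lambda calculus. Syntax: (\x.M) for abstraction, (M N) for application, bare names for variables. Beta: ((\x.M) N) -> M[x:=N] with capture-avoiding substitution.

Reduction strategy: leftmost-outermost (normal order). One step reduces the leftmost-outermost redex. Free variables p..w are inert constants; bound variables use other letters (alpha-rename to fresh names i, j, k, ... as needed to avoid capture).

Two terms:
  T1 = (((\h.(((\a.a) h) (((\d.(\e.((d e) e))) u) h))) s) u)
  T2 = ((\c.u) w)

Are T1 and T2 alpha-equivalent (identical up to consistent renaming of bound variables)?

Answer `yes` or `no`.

Term 1: (((\h.(((\a.a) h) (((\d.(\e.((d e) e))) u) h))) s) u)
Term 2: ((\c.u) w)
Alpha-equivalence: compare structure up to binder renaming.
Result: False

Answer: no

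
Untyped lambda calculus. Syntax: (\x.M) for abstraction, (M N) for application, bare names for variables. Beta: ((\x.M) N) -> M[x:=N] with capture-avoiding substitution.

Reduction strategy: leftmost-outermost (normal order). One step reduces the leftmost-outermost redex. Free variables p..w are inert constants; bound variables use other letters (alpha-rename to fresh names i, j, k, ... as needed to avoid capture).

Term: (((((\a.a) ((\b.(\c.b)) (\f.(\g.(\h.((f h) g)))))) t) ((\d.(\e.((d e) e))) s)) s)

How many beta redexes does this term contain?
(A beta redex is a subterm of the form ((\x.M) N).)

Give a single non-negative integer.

Term: (((((\a.a) ((\b.(\c.b)) (\f.(\g.(\h.((f h) g)))))) t) ((\d.(\e.((d e) e))) s)) s)
  Redex: ((\a.a) ((\b.(\c.b)) (\f.(\g.(\h.((f h) g))))))
  Redex: ((\b.(\c.b)) (\f.(\g.(\h.((f h) g)))))
  Redex: ((\d.(\e.((d e) e))) s)
Total redexes: 3

Answer: 3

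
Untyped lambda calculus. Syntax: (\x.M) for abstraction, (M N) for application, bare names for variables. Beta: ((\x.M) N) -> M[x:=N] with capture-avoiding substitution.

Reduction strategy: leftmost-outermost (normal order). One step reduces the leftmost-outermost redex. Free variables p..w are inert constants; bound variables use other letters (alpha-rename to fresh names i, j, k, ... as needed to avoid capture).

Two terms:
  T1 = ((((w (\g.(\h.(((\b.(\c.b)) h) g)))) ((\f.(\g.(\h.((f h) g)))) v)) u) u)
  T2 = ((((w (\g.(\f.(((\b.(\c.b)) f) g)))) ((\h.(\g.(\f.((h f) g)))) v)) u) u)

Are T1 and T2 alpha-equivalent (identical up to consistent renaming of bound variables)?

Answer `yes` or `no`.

Answer: yes

Derivation:
Term 1: ((((w (\g.(\h.(((\b.(\c.b)) h) g)))) ((\f.(\g.(\h.((f h) g)))) v)) u) u)
Term 2: ((((w (\g.(\f.(((\b.(\c.b)) f) g)))) ((\h.(\g.(\f.((h f) g)))) v)) u) u)
Alpha-equivalence: compare structure up to binder renaming.
Result: True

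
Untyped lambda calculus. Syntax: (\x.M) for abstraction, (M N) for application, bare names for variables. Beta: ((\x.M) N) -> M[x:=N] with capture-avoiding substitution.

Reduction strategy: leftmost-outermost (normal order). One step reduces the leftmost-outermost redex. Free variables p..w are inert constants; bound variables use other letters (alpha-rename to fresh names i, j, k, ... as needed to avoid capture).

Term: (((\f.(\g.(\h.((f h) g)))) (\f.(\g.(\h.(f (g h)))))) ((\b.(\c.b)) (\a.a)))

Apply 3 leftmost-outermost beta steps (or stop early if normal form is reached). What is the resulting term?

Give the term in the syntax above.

Answer: (\h.((\g.(\i.(h (g i)))) ((\b.(\c.b)) (\a.a))))

Derivation:
Step 0: (((\f.(\g.(\h.((f h) g)))) (\f.(\g.(\h.(f (g h)))))) ((\b.(\c.b)) (\a.a)))
Step 1: ((\g.(\h.(((\f.(\g.(\h.(f (g h))))) h) g))) ((\b.(\c.b)) (\a.a)))
Step 2: (\h.(((\f.(\g.(\h.(f (g h))))) h) ((\b.(\c.b)) (\a.a))))
Step 3: (\h.((\g.(\i.(h (g i)))) ((\b.(\c.b)) (\a.a))))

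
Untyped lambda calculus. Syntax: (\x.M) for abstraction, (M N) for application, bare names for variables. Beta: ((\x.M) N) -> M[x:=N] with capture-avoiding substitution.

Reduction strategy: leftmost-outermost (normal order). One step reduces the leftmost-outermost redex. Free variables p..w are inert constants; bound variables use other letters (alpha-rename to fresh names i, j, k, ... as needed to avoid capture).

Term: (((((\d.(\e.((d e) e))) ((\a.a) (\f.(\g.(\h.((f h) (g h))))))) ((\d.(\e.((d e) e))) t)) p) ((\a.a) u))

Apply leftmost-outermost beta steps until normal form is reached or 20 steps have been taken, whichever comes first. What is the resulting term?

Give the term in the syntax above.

Answer: ((((t p) p) ((t p) p)) u)

Derivation:
Step 0: (((((\d.(\e.((d e) e))) ((\a.a) (\f.(\g.(\h.((f h) (g h))))))) ((\d.(\e.((d e) e))) t)) p) ((\a.a) u))
Step 1: ((((\e.((((\a.a) (\f.(\g.(\h.((f h) (g h)))))) e) e)) ((\d.(\e.((d e) e))) t)) p) ((\a.a) u))
Step 2: ((((((\a.a) (\f.(\g.(\h.((f h) (g h)))))) ((\d.(\e.((d e) e))) t)) ((\d.(\e.((d e) e))) t)) p) ((\a.a) u))
Step 3: (((((\f.(\g.(\h.((f h) (g h))))) ((\d.(\e.((d e) e))) t)) ((\d.(\e.((d e) e))) t)) p) ((\a.a) u))
Step 4: ((((\g.(\h.((((\d.(\e.((d e) e))) t) h) (g h)))) ((\d.(\e.((d e) e))) t)) p) ((\a.a) u))
Step 5: (((\h.((((\d.(\e.((d e) e))) t) h) (((\d.(\e.((d e) e))) t) h))) p) ((\a.a) u))
Step 6: (((((\d.(\e.((d e) e))) t) p) (((\d.(\e.((d e) e))) t) p)) ((\a.a) u))
Step 7: ((((\e.((t e) e)) p) (((\d.(\e.((d e) e))) t) p)) ((\a.a) u))
Step 8: ((((t p) p) (((\d.(\e.((d e) e))) t) p)) ((\a.a) u))
Step 9: ((((t p) p) ((\e.((t e) e)) p)) ((\a.a) u))
Step 10: ((((t p) p) ((t p) p)) ((\a.a) u))
Step 11: ((((t p) p) ((t p) p)) u)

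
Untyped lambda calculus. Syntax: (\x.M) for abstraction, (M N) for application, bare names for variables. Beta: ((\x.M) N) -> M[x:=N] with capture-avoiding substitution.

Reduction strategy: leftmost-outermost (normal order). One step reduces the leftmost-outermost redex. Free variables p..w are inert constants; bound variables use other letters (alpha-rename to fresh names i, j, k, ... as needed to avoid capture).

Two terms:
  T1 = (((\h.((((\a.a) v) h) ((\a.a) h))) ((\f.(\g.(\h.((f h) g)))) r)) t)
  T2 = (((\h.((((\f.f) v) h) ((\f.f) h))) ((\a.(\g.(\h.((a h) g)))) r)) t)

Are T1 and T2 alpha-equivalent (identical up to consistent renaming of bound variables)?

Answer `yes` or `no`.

Answer: yes

Derivation:
Term 1: (((\h.((((\a.a) v) h) ((\a.a) h))) ((\f.(\g.(\h.((f h) g)))) r)) t)
Term 2: (((\h.((((\f.f) v) h) ((\f.f) h))) ((\a.(\g.(\h.((a h) g)))) r)) t)
Alpha-equivalence: compare structure up to binder renaming.
Result: True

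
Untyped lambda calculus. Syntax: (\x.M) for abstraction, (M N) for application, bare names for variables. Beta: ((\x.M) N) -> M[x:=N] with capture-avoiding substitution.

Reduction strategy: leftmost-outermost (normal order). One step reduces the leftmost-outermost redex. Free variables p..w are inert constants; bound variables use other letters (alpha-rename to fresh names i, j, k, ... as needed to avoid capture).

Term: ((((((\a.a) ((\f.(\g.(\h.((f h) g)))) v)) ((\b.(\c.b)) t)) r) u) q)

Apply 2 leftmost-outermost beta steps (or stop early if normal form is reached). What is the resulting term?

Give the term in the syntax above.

Answer: (((((\g.(\h.((v h) g))) ((\b.(\c.b)) t)) r) u) q)

Derivation:
Step 0: ((((((\a.a) ((\f.(\g.(\h.((f h) g)))) v)) ((\b.(\c.b)) t)) r) u) q)
Step 1: ((((((\f.(\g.(\h.((f h) g)))) v) ((\b.(\c.b)) t)) r) u) q)
Step 2: (((((\g.(\h.((v h) g))) ((\b.(\c.b)) t)) r) u) q)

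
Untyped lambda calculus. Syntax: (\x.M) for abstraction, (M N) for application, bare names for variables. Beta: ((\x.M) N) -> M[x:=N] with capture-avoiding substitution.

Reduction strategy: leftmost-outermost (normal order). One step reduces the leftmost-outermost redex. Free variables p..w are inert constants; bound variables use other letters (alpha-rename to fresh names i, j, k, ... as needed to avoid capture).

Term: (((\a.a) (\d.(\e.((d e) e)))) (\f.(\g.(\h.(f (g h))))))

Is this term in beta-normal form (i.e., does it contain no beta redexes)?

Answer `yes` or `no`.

Term: (((\a.a) (\d.(\e.((d e) e)))) (\f.(\g.(\h.(f (g h))))))
Found 1 beta redex(es).

Answer: no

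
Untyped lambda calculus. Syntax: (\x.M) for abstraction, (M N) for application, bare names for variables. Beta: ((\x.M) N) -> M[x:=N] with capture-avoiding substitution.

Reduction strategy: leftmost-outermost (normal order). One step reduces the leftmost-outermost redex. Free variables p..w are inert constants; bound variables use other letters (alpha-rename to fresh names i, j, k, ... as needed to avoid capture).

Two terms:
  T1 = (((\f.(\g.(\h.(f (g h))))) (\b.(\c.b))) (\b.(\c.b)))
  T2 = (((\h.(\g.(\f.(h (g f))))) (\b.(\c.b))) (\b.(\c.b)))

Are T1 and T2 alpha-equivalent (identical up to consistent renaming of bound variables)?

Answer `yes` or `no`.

Answer: yes

Derivation:
Term 1: (((\f.(\g.(\h.(f (g h))))) (\b.(\c.b))) (\b.(\c.b)))
Term 2: (((\h.(\g.(\f.(h (g f))))) (\b.(\c.b))) (\b.(\c.b)))
Alpha-equivalence: compare structure up to binder renaming.
Result: True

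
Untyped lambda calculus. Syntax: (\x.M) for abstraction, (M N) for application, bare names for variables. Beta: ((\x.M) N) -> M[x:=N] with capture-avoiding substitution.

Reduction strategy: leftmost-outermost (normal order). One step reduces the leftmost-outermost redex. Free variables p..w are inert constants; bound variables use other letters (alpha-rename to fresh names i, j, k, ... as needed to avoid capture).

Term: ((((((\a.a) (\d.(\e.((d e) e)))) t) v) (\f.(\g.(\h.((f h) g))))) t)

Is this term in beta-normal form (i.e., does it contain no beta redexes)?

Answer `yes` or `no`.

Term: ((((((\a.a) (\d.(\e.((d e) e)))) t) v) (\f.(\g.(\h.((f h) g))))) t)
Found 1 beta redex(es).

Answer: no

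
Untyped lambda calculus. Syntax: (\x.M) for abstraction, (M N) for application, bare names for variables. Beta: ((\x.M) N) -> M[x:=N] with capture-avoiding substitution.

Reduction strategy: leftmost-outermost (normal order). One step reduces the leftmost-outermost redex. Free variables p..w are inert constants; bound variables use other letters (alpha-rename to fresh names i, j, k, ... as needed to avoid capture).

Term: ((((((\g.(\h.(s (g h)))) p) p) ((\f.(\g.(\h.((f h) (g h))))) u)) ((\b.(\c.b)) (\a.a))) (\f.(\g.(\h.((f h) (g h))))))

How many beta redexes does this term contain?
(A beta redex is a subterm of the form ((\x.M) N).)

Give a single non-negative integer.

Term: ((((((\g.(\h.(s (g h)))) p) p) ((\f.(\g.(\h.((f h) (g h))))) u)) ((\b.(\c.b)) (\a.a))) (\f.(\g.(\h.((f h) (g h))))))
  Redex: ((\g.(\h.(s (g h)))) p)
  Redex: ((\f.(\g.(\h.((f h) (g h))))) u)
  Redex: ((\b.(\c.b)) (\a.a))
Total redexes: 3

Answer: 3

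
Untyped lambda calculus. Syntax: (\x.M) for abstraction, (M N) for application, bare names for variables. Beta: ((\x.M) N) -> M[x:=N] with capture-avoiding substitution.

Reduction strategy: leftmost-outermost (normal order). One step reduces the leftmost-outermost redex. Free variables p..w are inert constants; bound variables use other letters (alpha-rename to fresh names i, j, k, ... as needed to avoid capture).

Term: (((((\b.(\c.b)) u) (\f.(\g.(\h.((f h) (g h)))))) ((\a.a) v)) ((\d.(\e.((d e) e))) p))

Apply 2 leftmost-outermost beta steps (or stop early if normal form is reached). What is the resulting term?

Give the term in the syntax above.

Step 0: (((((\b.(\c.b)) u) (\f.(\g.(\h.((f h) (g h)))))) ((\a.a) v)) ((\d.(\e.((d e) e))) p))
Step 1: ((((\c.u) (\f.(\g.(\h.((f h) (g h)))))) ((\a.a) v)) ((\d.(\e.((d e) e))) p))
Step 2: ((u ((\a.a) v)) ((\d.(\e.((d e) e))) p))

Answer: ((u ((\a.a) v)) ((\d.(\e.((d e) e))) p))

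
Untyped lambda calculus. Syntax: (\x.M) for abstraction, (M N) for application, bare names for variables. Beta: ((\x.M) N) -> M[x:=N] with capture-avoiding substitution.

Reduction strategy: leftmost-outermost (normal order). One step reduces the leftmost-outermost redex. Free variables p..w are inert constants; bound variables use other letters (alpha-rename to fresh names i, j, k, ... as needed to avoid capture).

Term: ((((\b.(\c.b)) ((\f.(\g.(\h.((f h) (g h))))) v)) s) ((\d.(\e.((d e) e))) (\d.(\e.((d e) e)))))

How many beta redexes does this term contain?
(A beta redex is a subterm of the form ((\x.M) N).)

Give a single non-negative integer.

Term: ((((\b.(\c.b)) ((\f.(\g.(\h.((f h) (g h))))) v)) s) ((\d.(\e.((d e) e))) (\d.(\e.((d e) e)))))
  Redex: ((\b.(\c.b)) ((\f.(\g.(\h.((f h) (g h))))) v))
  Redex: ((\f.(\g.(\h.((f h) (g h))))) v)
  Redex: ((\d.(\e.((d e) e))) (\d.(\e.((d e) e))))
Total redexes: 3

Answer: 3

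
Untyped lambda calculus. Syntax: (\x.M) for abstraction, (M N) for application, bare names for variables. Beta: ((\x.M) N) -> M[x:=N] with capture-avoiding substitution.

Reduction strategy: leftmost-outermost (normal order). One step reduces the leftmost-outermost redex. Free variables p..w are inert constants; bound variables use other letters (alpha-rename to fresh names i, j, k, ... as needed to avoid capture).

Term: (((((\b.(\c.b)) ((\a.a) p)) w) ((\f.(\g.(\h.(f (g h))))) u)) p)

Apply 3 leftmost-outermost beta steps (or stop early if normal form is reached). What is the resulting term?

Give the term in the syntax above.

Step 0: (((((\b.(\c.b)) ((\a.a) p)) w) ((\f.(\g.(\h.(f (g h))))) u)) p)
Step 1: ((((\c.((\a.a) p)) w) ((\f.(\g.(\h.(f (g h))))) u)) p)
Step 2: ((((\a.a) p) ((\f.(\g.(\h.(f (g h))))) u)) p)
Step 3: ((p ((\f.(\g.(\h.(f (g h))))) u)) p)

Answer: ((p ((\f.(\g.(\h.(f (g h))))) u)) p)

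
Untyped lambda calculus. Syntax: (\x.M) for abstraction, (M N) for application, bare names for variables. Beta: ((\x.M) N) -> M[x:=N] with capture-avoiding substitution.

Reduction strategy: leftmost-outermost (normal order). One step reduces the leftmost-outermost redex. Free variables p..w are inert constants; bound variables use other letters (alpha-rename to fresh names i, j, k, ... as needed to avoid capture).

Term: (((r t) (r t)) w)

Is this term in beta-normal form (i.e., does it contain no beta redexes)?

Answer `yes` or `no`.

Answer: yes

Derivation:
Term: (((r t) (r t)) w)
No beta redexes found.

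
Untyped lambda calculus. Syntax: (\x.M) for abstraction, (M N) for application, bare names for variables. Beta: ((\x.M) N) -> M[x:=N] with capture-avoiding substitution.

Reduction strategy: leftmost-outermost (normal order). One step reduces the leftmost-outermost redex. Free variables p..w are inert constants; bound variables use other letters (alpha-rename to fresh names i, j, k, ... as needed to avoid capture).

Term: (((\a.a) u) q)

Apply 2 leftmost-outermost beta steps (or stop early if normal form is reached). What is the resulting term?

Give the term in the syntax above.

Step 0: (((\a.a) u) q)
Step 1: (u q)
Step 2: (normal form reached)

Answer: (u q)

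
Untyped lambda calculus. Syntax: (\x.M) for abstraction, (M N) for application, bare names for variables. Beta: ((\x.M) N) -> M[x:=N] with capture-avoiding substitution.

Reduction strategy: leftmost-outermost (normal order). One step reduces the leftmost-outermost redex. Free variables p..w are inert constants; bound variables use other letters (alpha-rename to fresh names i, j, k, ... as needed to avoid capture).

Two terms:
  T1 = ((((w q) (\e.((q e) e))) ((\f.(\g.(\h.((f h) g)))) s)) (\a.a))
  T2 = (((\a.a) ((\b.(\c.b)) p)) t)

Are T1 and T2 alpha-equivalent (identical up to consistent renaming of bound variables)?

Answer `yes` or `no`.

Answer: no

Derivation:
Term 1: ((((w q) (\e.((q e) e))) ((\f.(\g.(\h.((f h) g)))) s)) (\a.a))
Term 2: (((\a.a) ((\b.(\c.b)) p)) t)
Alpha-equivalence: compare structure up to binder renaming.
Result: False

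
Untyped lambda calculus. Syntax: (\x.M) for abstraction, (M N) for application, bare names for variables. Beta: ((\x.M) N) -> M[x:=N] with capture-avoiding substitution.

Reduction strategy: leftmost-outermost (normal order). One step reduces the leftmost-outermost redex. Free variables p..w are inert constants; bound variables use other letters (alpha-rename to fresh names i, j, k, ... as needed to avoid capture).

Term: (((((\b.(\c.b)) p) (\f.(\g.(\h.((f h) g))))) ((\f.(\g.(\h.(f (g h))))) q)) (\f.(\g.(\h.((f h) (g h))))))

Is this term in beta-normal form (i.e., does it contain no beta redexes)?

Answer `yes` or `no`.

Answer: no

Derivation:
Term: (((((\b.(\c.b)) p) (\f.(\g.(\h.((f h) g))))) ((\f.(\g.(\h.(f (g h))))) q)) (\f.(\g.(\h.((f h) (g h))))))
Found 2 beta redex(es).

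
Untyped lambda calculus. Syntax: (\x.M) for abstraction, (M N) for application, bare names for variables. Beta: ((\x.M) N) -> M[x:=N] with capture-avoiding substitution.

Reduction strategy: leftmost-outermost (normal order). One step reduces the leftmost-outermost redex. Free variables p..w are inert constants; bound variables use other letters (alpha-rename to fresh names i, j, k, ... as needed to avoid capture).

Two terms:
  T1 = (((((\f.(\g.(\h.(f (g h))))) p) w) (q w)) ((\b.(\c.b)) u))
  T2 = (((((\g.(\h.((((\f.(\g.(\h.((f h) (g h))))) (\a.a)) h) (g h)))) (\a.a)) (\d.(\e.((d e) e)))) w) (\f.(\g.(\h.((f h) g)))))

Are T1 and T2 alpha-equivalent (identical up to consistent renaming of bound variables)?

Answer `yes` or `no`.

Term 1: (((((\f.(\g.(\h.(f (g h))))) p) w) (q w)) ((\b.(\c.b)) u))
Term 2: (((((\g.(\h.((((\f.(\g.(\h.((f h) (g h))))) (\a.a)) h) (g h)))) (\a.a)) (\d.(\e.((d e) e)))) w) (\f.(\g.(\h.((f h) g)))))
Alpha-equivalence: compare structure up to binder renaming.
Result: False

Answer: no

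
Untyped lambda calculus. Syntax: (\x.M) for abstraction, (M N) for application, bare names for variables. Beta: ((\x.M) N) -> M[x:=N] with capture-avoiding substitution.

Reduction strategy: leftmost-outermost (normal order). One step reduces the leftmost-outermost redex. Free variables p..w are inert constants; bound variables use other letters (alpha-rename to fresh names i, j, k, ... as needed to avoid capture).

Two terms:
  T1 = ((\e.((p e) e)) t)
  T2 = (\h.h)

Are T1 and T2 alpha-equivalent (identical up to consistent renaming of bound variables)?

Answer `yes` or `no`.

Term 1: ((\e.((p e) e)) t)
Term 2: (\h.h)
Alpha-equivalence: compare structure up to binder renaming.
Result: False

Answer: no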